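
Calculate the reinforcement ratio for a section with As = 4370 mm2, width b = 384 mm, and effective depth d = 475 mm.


rho = As / (b * d)
= 4370 / (384 * 475)
= 0.024

0.024


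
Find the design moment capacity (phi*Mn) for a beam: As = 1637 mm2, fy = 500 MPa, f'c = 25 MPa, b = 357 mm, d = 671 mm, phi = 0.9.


a = As * fy / (0.85 * f'c * b)
= 1637 * 500 / (0.85 * 25 * 357)
= 107.8926 mm
Mn = As * fy * (d - a/2) / 10^6
= 505.0585 kN-m
phi*Mn = 0.9 * 505.0585 = 454.55 kN-m

454.55


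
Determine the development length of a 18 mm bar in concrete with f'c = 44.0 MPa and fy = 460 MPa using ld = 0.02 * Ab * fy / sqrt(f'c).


Ab = pi * 18^2 / 4 = 254.469 mm2
ld = 0.02 * 254.469 * 460 / sqrt(44.0)
= 352.9 mm

352.9


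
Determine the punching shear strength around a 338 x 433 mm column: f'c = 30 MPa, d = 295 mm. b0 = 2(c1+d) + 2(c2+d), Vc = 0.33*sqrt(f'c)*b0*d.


b0 = 2*(338 + 295) + 2*(433 + 295) = 2722 mm
Vc = 0.33 * sqrt(30) * 2722 * 295 / 1000
= 1451.39 kN

1451.39


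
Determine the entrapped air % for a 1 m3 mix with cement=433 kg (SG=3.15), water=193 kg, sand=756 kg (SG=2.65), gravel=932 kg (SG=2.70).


Vol cement = 433 / (3.15 * 1000) = 0.13746 m3
Vol water = 193 / 1000 = 0.193 m3
Vol sand = 756 / (2.65 * 1000) = 0.285283 m3
Vol gravel = 932 / (2.70 * 1000) = 0.345185 m3
Total solid + water volume = 0.960929 m3
Air = (1 - 0.960929) * 100 = 3.91%

3.91


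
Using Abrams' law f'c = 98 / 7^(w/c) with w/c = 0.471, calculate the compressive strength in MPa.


f'c = 98 / 7^0.471
= 98 / 2.501
= 39.19 MPa

39.19


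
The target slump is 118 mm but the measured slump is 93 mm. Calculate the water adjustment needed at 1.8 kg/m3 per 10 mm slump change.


Difference = 118 - 93 = 25 mm
Water adjustment = 25 * 1.8 / 10 = 4.5 kg/m3

4.5


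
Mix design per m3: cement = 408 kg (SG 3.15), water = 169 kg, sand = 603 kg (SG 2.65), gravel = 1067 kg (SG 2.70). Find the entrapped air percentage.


Vol cement = 408 / (3.15 * 1000) = 0.129524 m3
Vol water = 169 / 1000 = 0.169 m3
Vol sand = 603 / (2.65 * 1000) = 0.227547 m3
Vol gravel = 1067 / (2.70 * 1000) = 0.395185 m3
Total solid + water volume = 0.921256 m3
Air = (1 - 0.921256) * 100 = 7.87%

7.87


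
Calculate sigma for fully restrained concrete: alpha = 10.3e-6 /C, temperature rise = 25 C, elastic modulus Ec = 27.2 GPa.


sigma = alpha * dT * Ec
= 10.3e-6 * 25 * 27.2 * 1000
= 7.004 MPa

7.004


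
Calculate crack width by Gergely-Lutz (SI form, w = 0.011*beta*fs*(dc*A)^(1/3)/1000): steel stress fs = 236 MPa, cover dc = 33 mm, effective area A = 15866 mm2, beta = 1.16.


w = 0.011 * beta * fs * (dc * A)^(1/3) / 1000
= 0.011 * 1.16 * 236 * (33 * 15866)^(1/3) / 1000
= 0.243 mm

0.243


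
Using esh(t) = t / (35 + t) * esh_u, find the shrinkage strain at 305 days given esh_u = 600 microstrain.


esh(305) = 305 / (35 + 305) * 600
= 305 / 340 * 600
= 538.2 microstrain

538.2


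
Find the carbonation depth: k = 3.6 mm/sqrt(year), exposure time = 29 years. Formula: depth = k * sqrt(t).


depth = k * sqrt(t)
= 3.6 * sqrt(29)
= 19.39 mm

19.39


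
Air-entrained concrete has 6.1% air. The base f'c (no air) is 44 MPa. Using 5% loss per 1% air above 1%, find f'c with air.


Strength loss = (6.1 - 1) * 5 = 25.5%
f'c = 44 * (1 - 25.5/100)
= 32.78 MPa

32.78


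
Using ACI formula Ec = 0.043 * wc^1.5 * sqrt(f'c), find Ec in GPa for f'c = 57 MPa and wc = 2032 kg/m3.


Ec = 0.043 * 2032^1.5 * sqrt(57) / 1000
= 29.74 GPa

29.74


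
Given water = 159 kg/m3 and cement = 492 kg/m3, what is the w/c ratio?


w/c = water / cement
w/c = 159 / 492 = 0.323

0.323


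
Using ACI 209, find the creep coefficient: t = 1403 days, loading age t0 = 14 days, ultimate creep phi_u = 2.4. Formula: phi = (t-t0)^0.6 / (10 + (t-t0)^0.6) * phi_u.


dt = 1403 - 14 = 1389
phi = 1389^0.6 / (10 + 1389^0.6) * 2.4
= 2.124

2.124


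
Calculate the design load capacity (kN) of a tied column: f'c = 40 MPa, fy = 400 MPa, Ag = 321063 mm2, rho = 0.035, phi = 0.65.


Ast = rho * Ag = 0.035 * 321063 = 11237.205 mm2
phi*Pn = 0.65 * 0.80 * (0.85 * 40 * (321063 - 11237.205) + 400 * 11237.205) / 1000
= 7815.06 kN

7815.06


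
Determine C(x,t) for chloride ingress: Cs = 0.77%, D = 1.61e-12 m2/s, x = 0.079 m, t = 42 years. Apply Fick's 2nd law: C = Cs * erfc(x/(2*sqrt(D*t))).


t_seconds = 42 * 365.25 * 24 * 3600 = 1325419200.0 s
arg = 0.079 / (2 * sqrt(1.61e-12 * 1325419200.0))
= 0.8551
erfc(0.8551) = 0.2266
C = 0.77 * 0.2266 = 0.1745%

0.1745


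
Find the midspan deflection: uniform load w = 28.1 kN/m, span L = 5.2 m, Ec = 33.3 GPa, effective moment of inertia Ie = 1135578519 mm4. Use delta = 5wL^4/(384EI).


Convert: L = 5.2 m = 5200 mm, Ec = 33.3 GPa = 33300 MPa
delta = 5 * 28.1 * 5200^4 / (384 * 33300 * 1135578519)
= 7.07 mm

7.07


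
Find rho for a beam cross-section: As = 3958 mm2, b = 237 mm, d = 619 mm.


rho = As / (b * d)
= 3958 / (237 * 619)
= 0.027

0.027


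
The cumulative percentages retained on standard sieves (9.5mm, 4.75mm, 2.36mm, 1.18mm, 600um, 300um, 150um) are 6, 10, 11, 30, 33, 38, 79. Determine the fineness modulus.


FM = sum(cumulative % retained) / 100
= 207 / 100
= 2.07

2.07


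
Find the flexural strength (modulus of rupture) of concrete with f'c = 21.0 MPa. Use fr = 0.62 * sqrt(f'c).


fr = 0.62 * sqrt(21.0)
= 2.841 MPa

2.841


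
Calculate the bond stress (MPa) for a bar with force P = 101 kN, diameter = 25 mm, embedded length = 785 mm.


u = P / (pi * db * ld)
= 101 * 1000 / (pi * 25 * 785)
= 1.638 MPa

1.638


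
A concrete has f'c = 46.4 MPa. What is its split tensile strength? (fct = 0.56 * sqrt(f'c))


fct = 0.56 * sqrt(46.4)
= 0.56 * 6.812
= 3.815 MPa

3.815


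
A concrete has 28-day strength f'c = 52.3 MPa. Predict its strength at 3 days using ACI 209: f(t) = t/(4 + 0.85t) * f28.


f(3) = 3 / (4 + 0.85 * 3) * 52.3
= 3 / 6.55 * 52.3
= 23.95 MPa

23.95


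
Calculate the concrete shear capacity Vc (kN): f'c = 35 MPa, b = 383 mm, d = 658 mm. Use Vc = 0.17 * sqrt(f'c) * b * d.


Vc = 0.17 * sqrt(35) * 383 * 658 / 1000
= 253.46 kN

253.46


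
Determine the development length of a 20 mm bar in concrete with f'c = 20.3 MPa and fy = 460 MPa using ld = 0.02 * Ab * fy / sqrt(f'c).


Ab = pi * 20^2 / 4 = 314.159 mm2
ld = 0.02 * 314.159 * 460 / sqrt(20.3)
= 641.5 mm

641.5


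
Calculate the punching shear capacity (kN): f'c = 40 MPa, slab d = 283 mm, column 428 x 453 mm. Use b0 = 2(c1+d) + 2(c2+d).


b0 = 2*(428 + 283) + 2*(453 + 283) = 2894 mm
Vc = 0.33 * sqrt(40) * 2894 * 283 / 1000
= 1709.34 kN

1709.34


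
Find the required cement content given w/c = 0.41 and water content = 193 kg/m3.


Cement = water / (w/c)
= 193 / 0.41
= 470.7 kg/m3

470.7


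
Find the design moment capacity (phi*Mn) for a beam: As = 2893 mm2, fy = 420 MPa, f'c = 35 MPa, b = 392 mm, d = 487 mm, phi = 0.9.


a = As * fy / (0.85 * f'c * b)
= 2893 * 420 / (0.85 * 35 * 392)
= 104.1897 mm
Mn = As * fy * (d - a/2) / 10^6
= 528.4359 kN-m
phi*Mn = 0.9 * 528.4359 = 475.59 kN-m

475.59


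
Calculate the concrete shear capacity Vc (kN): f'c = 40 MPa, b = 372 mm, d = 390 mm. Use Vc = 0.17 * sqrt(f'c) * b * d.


Vc = 0.17 * sqrt(40) * 372 * 390 / 1000
= 155.99 kN

155.99


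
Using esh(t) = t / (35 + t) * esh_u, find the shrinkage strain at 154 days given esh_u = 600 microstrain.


esh(154) = 154 / (35 + 154) * 600
= 154 / 189 * 600
= 488.9 microstrain

488.9


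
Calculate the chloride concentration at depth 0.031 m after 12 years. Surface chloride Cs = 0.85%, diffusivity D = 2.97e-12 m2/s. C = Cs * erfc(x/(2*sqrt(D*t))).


t_seconds = 12 * 365.25 * 24 * 3600 = 378691200.0 s
arg = 0.031 / (2 * sqrt(2.97e-12 * 378691200.0))
= 0.4622
erfc(0.4622) = 0.5134
C = 0.85 * 0.5134 = 0.4364%

0.4364


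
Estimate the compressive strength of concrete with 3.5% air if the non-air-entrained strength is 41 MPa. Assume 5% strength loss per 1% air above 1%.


Strength loss = (3.5 - 1) * 5 = 12.5%
f'c = 41 * (1 - 12.5/100)
= 35.88 MPa

35.88


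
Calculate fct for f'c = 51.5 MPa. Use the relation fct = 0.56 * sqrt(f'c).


fct = 0.56 * sqrt(51.5)
= 0.56 * 7.176
= 4.019 MPa

4.019


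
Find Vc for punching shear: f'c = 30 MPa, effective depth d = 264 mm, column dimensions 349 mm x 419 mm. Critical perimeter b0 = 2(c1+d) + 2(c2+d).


b0 = 2*(349 + 264) + 2*(419 + 264) = 2592 mm
Vc = 0.33 * sqrt(30) * 2592 * 264 / 1000
= 1236.84 kN

1236.84


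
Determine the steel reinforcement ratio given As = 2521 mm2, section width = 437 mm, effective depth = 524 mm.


rho = As / (b * d)
= 2521 / (437 * 524)
= 0.011

0.011


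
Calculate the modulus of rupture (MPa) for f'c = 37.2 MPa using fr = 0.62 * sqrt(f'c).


fr = 0.62 * sqrt(37.2)
= 3.781 MPa

3.781


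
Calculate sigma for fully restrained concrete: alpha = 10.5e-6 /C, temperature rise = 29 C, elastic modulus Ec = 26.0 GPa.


sigma = alpha * dT * Ec
= 10.5e-6 * 29 * 26.0 * 1000
= 7.917 MPa

7.917


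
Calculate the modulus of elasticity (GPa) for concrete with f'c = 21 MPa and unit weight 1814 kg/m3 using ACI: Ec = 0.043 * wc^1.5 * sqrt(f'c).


Ec = 0.043 * 1814^1.5 * sqrt(21) / 1000
= 15.22 GPa

15.22


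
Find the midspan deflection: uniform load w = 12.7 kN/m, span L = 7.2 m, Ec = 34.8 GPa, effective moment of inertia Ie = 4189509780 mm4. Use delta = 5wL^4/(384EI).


Convert: L = 7.2 m = 7200 mm, Ec = 34.8 GPa = 34800 MPa
delta = 5 * 12.7 * 7200^4 / (384 * 34800 * 4189509780)
= 3.05 mm

3.05


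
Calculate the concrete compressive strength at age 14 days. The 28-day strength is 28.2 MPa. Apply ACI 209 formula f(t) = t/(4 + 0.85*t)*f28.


f(14) = 14 / (4 + 0.85 * 14) * 28.2
= 14 / 15.9 * 28.2
= 24.83 MPa

24.83


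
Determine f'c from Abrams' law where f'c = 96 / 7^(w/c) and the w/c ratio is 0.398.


f'c = 96 / 7^0.398
= 96 / 2.169
= 44.25 MPa

44.25


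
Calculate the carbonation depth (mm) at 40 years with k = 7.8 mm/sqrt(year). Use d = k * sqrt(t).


depth = k * sqrt(t)
= 7.8 * sqrt(40)
= 49.33 mm

49.33


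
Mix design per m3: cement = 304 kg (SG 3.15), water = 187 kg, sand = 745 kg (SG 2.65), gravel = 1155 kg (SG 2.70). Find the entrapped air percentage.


Vol cement = 304 / (3.15 * 1000) = 0.096508 m3
Vol water = 187 / 1000 = 0.187 m3
Vol sand = 745 / (2.65 * 1000) = 0.281132 m3
Vol gravel = 1155 / (2.70 * 1000) = 0.427778 m3
Total solid + water volume = 0.992418 m3
Air = (1 - 0.992418) * 100 = 0.76%

0.76


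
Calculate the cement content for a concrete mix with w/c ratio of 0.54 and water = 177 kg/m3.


Cement = water / (w/c)
= 177 / 0.54
= 327.8 kg/m3

327.8


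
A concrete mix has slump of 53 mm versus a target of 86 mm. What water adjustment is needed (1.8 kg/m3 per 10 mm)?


Difference = 86 - 53 = 33 mm
Water adjustment = 33 * 1.8 / 10 = 5.9 kg/m3

5.9


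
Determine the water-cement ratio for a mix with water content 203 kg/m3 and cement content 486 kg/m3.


w/c = water / cement
w/c = 203 / 486 = 0.418

0.418


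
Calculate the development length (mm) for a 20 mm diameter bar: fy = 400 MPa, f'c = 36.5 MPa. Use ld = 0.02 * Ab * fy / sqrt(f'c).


Ab = pi * 20^2 / 4 = 314.159 mm2
ld = 0.02 * 314.159 * 400 / sqrt(36.5)
= 416.0 mm

416.0


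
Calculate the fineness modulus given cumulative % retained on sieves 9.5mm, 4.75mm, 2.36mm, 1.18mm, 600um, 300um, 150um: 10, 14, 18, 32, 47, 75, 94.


FM = sum(cumulative % retained) / 100
= 290 / 100
= 2.9

2.9


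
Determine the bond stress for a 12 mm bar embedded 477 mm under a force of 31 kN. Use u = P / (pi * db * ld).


u = P / (pi * db * ld)
= 31 * 1000 / (pi * 12 * 477)
= 1.724 MPa

1.724


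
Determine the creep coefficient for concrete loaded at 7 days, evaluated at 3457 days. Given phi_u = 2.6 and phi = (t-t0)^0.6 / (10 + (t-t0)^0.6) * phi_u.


dt = 3457 - 7 = 3450
phi = 3450^0.6 / (10 + 3450^0.6) * 2.6
= 2.418

2.418


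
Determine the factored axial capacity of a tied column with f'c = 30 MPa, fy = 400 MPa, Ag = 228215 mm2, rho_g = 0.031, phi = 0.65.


Ast = rho * Ag = 0.031 * 228215 = 7074.665 mm2
phi*Pn = 0.65 * 0.80 * (0.85 * 30 * (228215 - 7074.665) + 400 * 7074.665) / 1000
= 4403.85 kN

4403.85


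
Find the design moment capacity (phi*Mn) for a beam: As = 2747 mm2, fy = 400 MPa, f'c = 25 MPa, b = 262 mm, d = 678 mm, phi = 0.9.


a = As * fy / (0.85 * f'c * b)
= 2747 * 400 / (0.85 * 25 * 262)
= 197.3597 mm
Mn = As * fy * (d - a/2) / 10^6
= 636.557 kN-m
phi*Mn = 0.9 * 636.557 = 572.9 kN-m

572.9


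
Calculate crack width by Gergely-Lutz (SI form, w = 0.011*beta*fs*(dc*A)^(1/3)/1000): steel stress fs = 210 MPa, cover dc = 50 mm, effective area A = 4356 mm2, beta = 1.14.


w = 0.011 * beta * fs * (dc * A)^(1/3) / 1000
= 0.011 * 1.14 * 210 * (50 * 4356)^(1/3) / 1000
= 0.158 mm

0.158


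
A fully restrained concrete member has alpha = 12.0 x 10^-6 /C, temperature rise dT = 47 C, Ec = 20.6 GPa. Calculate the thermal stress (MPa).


sigma = alpha * dT * Ec
= 12.0e-6 * 47 * 20.6 * 1000
= 11.618 MPa

11.618


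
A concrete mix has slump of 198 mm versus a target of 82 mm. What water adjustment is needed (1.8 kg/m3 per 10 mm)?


Difference = 82 - 198 = -116 mm
Water adjustment = -116 * 1.8 / 10 = -20.9 kg/m3

-20.9


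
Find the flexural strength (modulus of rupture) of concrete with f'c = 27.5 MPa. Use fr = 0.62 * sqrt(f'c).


fr = 0.62 * sqrt(27.5)
= 3.251 MPa

3.251


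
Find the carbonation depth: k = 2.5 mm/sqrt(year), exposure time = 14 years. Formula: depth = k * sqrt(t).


depth = k * sqrt(t)
= 2.5 * sqrt(14)
= 9.35 mm

9.35


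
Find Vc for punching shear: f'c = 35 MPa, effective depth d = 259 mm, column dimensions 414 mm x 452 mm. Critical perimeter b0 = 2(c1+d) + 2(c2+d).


b0 = 2*(414 + 259) + 2*(452 + 259) = 2768 mm
Vc = 0.33 * sqrt(35) * 2768 * 259 / 1000
= 1399.63 kN

1399.63


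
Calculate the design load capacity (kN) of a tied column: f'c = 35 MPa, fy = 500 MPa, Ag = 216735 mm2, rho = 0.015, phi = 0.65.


Ast = rho * Ag = 0.015 * 216735 = 3251.025 mm2
phi*Pn = 0.65 * 0.80 * (0.85 * 35 * (216735 - 3251.025) + 500 * 3251.025) / 1000
= 4147.86 kN

4147.86


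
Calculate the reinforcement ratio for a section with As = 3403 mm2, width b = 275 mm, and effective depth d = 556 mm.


rho = As / (b * d)
= 3403 / (275 * 556)
= 0.0223

0.0223


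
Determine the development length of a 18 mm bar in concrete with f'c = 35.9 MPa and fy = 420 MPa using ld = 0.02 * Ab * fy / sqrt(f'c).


Ab = pi * 18^2 / 4 = 254.469 mm2
ld = 0.02 * 254.469 * 420 / sqrt(35.9)
= 356.8 mm

356.8


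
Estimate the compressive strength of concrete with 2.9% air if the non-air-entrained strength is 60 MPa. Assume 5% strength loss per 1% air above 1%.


Strength loss = (2.9 - 1) * 5 = 9.5%
f'c = 60 * (1 - 9.5/100)
= 54.3 MPa

54.3


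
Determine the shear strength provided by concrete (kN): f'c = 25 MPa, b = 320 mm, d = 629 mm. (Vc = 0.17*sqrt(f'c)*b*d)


Vc = 0.17 * sqrt(25) * 320 * 629 / 1000
= 171.09 kN

171.09


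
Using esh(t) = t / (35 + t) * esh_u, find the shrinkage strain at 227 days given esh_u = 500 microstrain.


esh(227) = 227 / (35 + 227) * 500
= 227 / 262 * 500
= 433.2 microstrain

433.2


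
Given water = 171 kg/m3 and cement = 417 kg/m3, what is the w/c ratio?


w/c = water / cement
w/c = 171 / 417 = 0.41

0.41


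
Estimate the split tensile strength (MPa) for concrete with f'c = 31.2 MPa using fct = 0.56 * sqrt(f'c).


fct = 0.56 * sqrt(31.2)
= 0.56 * 5.586
= 3.128 MPa

3.128


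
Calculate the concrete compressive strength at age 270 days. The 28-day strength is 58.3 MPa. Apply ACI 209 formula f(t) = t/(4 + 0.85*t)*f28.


f(270) = 270 / (4 + 0.85 * 270) * 58.3
= 270 / 233.5 * 58.3
= 67.41 MPa

67.41


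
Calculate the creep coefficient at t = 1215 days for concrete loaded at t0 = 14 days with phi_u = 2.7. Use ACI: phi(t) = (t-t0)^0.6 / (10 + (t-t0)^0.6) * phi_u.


dt = 1215 - 14 = 1201
phi = 1201^0.6 / (10 + 1201^0.6) * 2.7
= 2.364

2.364


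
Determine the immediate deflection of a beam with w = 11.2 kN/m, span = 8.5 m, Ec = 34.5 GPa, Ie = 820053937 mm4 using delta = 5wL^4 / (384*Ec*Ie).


Convert: L = 8.5 m = 8500 mm, Ec = 34.5 GPa = 34500 MPa
delta = 5 * 11.2 * 8500^4 / (384 * 34500 * 820053937)
= 26.91 mm

26.91


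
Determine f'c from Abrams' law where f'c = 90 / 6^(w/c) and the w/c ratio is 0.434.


f'c = 90 / 6^0.434
= 90 / 2.176
= 41.35 MPa

41.35


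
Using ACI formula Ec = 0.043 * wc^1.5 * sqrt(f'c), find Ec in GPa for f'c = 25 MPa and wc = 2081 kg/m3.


Ec = 0.043 * 2081^1.5 * sqrt(25) / 1000
= 20.41 GPa

20.41


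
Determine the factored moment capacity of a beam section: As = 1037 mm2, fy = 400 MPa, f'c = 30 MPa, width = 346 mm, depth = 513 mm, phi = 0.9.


a = As * fy / (0.85 * f'c * b)
= 1037 * 400 / (0.85 * 30 * 346)
= 47.0135 mm
Mn = As * fy * (d - a/2) / 10^6
= 203.0418 kN-m
phi*Mn = 0.9 * 203.0418 = 182.74 kN-m

182.74


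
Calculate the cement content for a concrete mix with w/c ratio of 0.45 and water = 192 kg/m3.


Cement = water / (w/c)
= 192 / 0.45
= 426.7 kg/m3

426.7


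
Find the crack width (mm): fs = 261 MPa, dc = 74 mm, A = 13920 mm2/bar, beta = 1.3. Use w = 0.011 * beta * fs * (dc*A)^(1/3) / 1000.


w = 0.011 * beta * fs * (dc * A)^(1/3) / 1000
= 0.011 * 1.3 * 261 * (74 * 13920)^(1/3) / 1000
= 0.377 mm

0.377


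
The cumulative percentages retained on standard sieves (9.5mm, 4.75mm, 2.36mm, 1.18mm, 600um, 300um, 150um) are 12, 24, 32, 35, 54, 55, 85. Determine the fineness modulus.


FM = sum(cumulative % retained) / 100
= 297 / 100
= 2.97

2.97


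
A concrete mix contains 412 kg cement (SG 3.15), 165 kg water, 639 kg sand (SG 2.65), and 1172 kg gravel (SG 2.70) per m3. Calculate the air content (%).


Vol cement = 412 / (3.15 * 1000) = 0.130794 m3
Vol water = 165 / 1000 = 0.165 m3
Vol sand = 639 / (2.65 * 1000) = 0.241132 m3
Vol gravel = 1172 / (2.70 * 1000) = 0.434074 m3
Total solid + water volume = 0.971 m3
Air = (1 - 0.971) * 100 = 2.9%

2.9


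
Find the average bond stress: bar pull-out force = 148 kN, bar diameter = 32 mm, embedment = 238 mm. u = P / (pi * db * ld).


u = P / (pi * db * ld)
= 148 * 1000 / (pi * 32 * 238)
= 6.186 MPa

6.186


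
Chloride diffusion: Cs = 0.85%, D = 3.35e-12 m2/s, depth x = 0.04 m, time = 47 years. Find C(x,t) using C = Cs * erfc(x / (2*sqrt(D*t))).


t_seconds = 47 * 365.25 * 24 * 3600 = 1483207200.0 s
arg = 0.04 / (2 * sqrt(3.35e-12 * 1483207200.0))
= 0.2837
erfc(0.2837) = 0.6882
C = 0.85 * 0.6882 = 0.585%

0.585


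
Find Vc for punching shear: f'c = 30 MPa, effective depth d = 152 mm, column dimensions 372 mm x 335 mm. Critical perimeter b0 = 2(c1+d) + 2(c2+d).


b0 = 2*(372 + 152) + 2*(335 + 152) = 2022 mm
Vc = 0.33 * sqrt(30) * 2022 * 152 / 1000
= 555.52 kN

555.52


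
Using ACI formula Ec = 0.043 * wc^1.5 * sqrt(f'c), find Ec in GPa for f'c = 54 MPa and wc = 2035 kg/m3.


Ec = 0.043 * 2035^1.5 * sqrt(54) / 1000
= 29.01 GPa

29.01


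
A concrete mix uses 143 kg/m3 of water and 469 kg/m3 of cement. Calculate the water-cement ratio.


w/c = water / cement
w/c = 143 / 469 = 0.305

0.305


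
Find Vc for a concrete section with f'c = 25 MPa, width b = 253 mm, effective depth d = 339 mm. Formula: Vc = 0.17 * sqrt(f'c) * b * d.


Vc = 0.17 * sqrt(25) * 253 * 339 / 1000
= 72.9 kN

72.9


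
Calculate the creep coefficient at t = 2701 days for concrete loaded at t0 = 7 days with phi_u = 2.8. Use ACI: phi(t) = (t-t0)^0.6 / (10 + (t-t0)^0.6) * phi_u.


dt = 2701 - 7 = 2694
phi = 2694^0.6 / (10 + 2694^0.6) * 2.8
= 2.575

2.575


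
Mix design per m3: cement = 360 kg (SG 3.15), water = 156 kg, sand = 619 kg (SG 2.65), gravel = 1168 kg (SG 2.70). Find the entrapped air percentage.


Vol cement = 360 / (3.15 * 1000) = 0.114286 m3
Vol water = 156 / 1000 = 0.156 m3
Vol sand = 619 / (2.65 * 1000) = 0.233585 m3
Vol gravel = 1168 / (2.70 * 1000) = 0.432593 m3
Total solid + water volume = 0.936463 m3
Air = (1 - 0.936463) * 100 = 6.35%

6.35


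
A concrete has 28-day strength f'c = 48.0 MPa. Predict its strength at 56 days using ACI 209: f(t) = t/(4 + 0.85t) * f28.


f(56) = 56 / (4 + 0.85 * 56) * 48.0
= 56 / 51.6 * 48.0
= 52.09 MPa

52.09


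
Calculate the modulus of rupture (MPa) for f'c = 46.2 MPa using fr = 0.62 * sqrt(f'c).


fr = 0.62 * sqrt(46.2)
= 4.214 MPa

4.214


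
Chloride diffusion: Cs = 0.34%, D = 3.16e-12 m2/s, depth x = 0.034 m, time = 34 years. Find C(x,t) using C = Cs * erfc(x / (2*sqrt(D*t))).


t_seconds = 34 * 365.25 * 24 * 3600 = 1072958400.0 s
arg = 0.034 / (2 * sqrt(3.16e-12 * 1072958400.0))
= 0.292
erfc(0.292) = 0.6797
C = 0.34 * 0.6797 = 0.2311%

0.2311


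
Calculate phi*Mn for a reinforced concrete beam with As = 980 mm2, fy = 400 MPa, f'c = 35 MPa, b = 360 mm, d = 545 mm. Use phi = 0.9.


a = As * fy / (0.85 * f'c * b)
= 980 * 400 / (0.85 * 35 * 360)
= 36.6013 mm
Mn = As * fy * (d - a/2) / 10^6
= 206.4661 kN-m
phi*Mn = 0.9 * 206.4661 = 185.82 kN-m

185.82


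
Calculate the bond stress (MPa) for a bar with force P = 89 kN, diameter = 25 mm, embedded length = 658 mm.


u = P / (pi * db * ld)
= 89 * 1000 / (pi * 25 * 658)
= 1.722 MPa

1.722


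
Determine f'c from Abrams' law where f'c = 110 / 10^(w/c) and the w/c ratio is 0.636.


f'c = 110 / 10^0.636
= 110 / 4.325
= 25.43 MPa

25.43


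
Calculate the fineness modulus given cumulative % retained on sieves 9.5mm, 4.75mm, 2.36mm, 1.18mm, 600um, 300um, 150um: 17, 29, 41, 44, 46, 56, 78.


FM = sum(cumulative % retained) / 100
= 311 / 100
= 3.11

3.11


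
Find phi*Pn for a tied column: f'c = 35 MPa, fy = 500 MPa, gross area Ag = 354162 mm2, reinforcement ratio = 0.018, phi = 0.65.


Ast = rho * Ag = 0.018 * 354162 = 6374.916 mm2
phi*Pn = 0.65 * 0.80 * (0.85 * 35 * (354162 - 6374.916) + 500 * 6374.916) / 1000
= 7037.74 kN

7037.74


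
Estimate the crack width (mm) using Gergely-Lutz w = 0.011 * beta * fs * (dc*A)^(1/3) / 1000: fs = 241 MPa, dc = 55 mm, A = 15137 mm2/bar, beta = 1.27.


w = 0.011 * beta * fs * (dc * A)^(1/3) / 1000
= 0.011 * 1.27 * 241 * (55 * 15137)^(1/3) / 1000
= 0.317 mm

0.317


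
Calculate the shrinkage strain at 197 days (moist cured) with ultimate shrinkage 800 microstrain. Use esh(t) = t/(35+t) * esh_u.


esh(197) = 197 / (35 + 197) * 800
= 197 / 232 * 800
= 679.3 microstrain

679.3


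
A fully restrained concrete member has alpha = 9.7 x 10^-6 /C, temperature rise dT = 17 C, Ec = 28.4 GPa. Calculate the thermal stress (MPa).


sigma = alpha * dT * Ec
= 9.7e-6 * 17 * 28.4 * 1000
= 4.683 MPa

4.683


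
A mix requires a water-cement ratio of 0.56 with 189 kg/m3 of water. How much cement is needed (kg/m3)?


Cement = water / (w/c)
= 189 / 0.56
= 337.5 kg/m3

337.5


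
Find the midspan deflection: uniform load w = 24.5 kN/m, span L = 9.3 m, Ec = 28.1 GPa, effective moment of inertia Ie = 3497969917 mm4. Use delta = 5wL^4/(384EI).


Convert: L = 9.3 m = 9300 mm, Ec = 28.1 GPa = 28100 MPa
delta = 5 * 24.5 * 9300^4 / (384 * 28100 * 3497969917)
= 24.28 mm

24.28


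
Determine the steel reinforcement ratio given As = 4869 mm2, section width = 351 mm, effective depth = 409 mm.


rho = As / (b * d)
= 4869 / (351 * 409)
= 0.0339

0.0339


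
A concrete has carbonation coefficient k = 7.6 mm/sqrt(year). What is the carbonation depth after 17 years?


depth = k * sqrt(t)
= 7.6 * sqrt(17)
= 31.34 mm

31.34


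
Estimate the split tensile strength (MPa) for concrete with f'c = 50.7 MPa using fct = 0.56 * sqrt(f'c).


fct = 0.56 * sqrt(50.7)
= 0.56 * 7.12
= 3.987 MPa

3.987


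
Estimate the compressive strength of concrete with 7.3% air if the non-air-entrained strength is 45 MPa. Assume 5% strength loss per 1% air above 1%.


Strength loss = (7.3 - 1) * 5 = 31.5%
f'c = 45 * (1 - 31.5/100)
= 30.83 MPa

30.83


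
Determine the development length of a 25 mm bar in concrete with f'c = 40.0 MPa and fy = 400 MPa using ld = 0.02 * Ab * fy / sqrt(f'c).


Ab = pi * 25^2 / 4 = 490.874 mm2
ld = 0.02 * 490.874 * 400 / sqrt(40.0)
= 620.9 mm

620.9


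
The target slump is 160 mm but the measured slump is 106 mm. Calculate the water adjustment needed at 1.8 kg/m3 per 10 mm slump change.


Difference = 160 - 106 = 54 mm
Water adjustment = 54 * 1.8 / 10 = 9.7 kg/m3

9.7


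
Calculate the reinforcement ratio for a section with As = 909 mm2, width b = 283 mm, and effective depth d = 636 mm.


rho = As / (b * d)
= 909 / (283 * 636)
= 0.0051

0.0051


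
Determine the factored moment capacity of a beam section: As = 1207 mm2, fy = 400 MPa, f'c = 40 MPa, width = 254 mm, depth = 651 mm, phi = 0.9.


a = As * fy / (0.85 * f'c * b)
= 1207 * 400 / (0.85 * 40 * 254)
= 55.9055 mm
Mn = As * fy * (d - a/2) / 10^6
= 300.8072 kN-m
phi*Mn = 0.9 * 300.8072 = 270.73 kN-m

270.73


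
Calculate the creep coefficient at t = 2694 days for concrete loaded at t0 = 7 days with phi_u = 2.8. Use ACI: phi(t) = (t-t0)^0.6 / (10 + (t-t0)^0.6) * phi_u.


dt = 2694 - 7 = 2687
phi = 2687^0.6 / (10 + 2687^0.6) * 2.8
= 2.575

2.575


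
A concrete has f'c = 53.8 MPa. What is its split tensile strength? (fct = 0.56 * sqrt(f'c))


fct = 0.56 * sqrt(53.8)
= 0.56 * 7.335
= 4.108 MPa

4.108


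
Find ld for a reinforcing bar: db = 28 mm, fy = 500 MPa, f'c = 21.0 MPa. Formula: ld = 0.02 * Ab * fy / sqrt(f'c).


Ab = pi * 28^2 / 4 = 615.752 mm2
ld = 0.02 * 615.752 * 500 / sqrt(21.0)
= 1343.7 mm

1343.7


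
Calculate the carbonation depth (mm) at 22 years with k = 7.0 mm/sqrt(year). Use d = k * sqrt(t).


depth = k * sqrt(t)
= 7.0 * sqrt(22)
= 32.83 mm

32.83


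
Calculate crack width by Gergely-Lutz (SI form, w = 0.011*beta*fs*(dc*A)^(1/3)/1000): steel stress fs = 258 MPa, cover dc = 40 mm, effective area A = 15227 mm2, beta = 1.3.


w = 0.011 * beta * fs * (dc * A)^(1/3) / 1000
= 0.011 * 1.3 * 258 * (40 * 15227)^(1/3) / 1000
= 0.313 mm

0.313


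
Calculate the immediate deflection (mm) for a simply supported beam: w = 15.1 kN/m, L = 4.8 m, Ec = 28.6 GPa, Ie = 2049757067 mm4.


Convert: L = 4.8 m = 4800 mm, Ec = 28.6 GPa = 28600 MPa
delta = 5 * 15.1 * 4800^4 / (384 * 28600 * 2049757067)
= 1.78 mm

1.78


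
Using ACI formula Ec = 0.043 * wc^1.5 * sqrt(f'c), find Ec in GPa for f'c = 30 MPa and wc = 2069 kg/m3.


Ec = 0.043 * 2069^1.5 * sqrt(30) / 1000
= 22.17 GPa

22.17


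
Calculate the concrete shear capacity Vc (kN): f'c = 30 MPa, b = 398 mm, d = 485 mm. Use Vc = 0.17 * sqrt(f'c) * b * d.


Vc = 0.17 * sqrt(30) * 398 * 485 / 1000
= 179.74 kN

179.74


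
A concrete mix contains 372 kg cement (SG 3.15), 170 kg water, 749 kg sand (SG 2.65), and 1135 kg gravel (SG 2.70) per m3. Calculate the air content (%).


Vol cement = 372 / (3.15 * 1000) = 0.118095 m3
Vol water = 170 / 1000 = 0.17 m3
Vol sand = 749 / (2.65 * 1000) = 0.282642 m3
Vol gravel = 1135 / (2.70 * 1000) = 0.42037 m3
Total solid + water volume = 0.991107 m3
Air = (1 - 0.991107) * 100 = 0.89%

0.89


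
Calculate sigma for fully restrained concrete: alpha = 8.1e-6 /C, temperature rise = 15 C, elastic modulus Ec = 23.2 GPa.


sigma = alpha * dT * Ec
= 8.1e-6 * 15 * 23.2 * 1000
= 2.819 MPa

2.819


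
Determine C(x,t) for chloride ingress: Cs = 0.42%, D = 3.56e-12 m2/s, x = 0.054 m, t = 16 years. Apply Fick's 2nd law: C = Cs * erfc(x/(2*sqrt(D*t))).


t_seconds = 16 * 365.25 * 24 * 3600 = 504921600.0 s
arg = 0.054 / (2 * sqrt(3.56e-12 * 504921600.0))
= 0.6368
erfc(0.6368) = 0.3678
C = 0.42 * 0.3678 = 0.1545%

0.1545


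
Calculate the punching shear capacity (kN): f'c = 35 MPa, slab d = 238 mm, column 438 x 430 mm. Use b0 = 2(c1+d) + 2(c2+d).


b0 = 2*(438 + 238) + 2*(430 + 238) = 2688 mm
Vc = 0.33 * sqrt(35) * 2688 * 238 / 1000
= 1248.98 kN

1248.98


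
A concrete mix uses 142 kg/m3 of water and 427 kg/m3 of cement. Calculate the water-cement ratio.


w/c = water / cement
w/c = 142 / 427 = 0.333

0.333


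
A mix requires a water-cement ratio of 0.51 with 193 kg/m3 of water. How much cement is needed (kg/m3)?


Cement = water / (w/c)
= 193 / 0.51
= 378.4 kg/m3

378.4


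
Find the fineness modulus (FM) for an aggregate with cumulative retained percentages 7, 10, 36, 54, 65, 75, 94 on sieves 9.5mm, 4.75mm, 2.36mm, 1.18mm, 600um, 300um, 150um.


FM = sum(cumulative % retained) / 100
= 341 / 100
= 3.41

3.41


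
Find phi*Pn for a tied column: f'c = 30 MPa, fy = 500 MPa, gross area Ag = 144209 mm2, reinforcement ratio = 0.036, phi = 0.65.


Ast = rho * Ag = 0.036 * 144209 = 5191.524 mm2
phi*Pn = 0.65 * 0.80 * (0.85 * 30 * (144209 - 5191.524) + 500 * 5191.524) / 1000
= 3193.17 kN

3193.17


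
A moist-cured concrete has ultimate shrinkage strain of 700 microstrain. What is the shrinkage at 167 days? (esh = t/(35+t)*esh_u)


esh(167) = 167 / (35 + 167) * 700
= 167 / 202 * 700
= 578.7 microstrain

578.7


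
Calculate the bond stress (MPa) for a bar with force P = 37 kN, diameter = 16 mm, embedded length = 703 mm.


u = P / (pi * db * ld)
= 37 * 1000 / (pi * 16 * 703)
= 1.047 MPa

1.047


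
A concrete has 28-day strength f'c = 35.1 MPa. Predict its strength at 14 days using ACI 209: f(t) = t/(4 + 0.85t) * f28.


f(14) = 14 / (4 + 0.85 * 14) * 35.1
= 14 / 15.9 * 35.1
= 30.91 MPa

30.91


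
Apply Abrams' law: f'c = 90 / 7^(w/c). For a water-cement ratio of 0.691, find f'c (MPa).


f'c = 90 / 7^0.691
= 90 / 3.837
= 23.46 MPa

23.46


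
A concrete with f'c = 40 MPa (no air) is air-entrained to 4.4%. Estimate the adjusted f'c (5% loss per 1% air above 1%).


Strength loss = (4.4 - 1) * 5 = 17.0%
f'c = 40 * (1 - 17.0/100)
= 33.2 MPa

33.2


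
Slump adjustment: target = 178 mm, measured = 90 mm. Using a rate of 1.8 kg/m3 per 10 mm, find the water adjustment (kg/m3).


Difference = 178 - 90 = 88 mm
Water adjustment = 88 * 1.8 / 10 = 15.8 kg/m3

15.8


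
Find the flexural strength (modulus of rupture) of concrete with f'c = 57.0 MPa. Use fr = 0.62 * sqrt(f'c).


fr = 0.62 * sqrt(57.0)
= 4.681 MPa

4.681


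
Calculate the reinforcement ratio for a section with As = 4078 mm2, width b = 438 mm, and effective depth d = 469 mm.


rho = As / (b * d)
= 4078 / (438 * 469)
= 0.0199

0.0199


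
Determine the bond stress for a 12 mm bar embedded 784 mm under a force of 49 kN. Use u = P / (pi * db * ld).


u = P / (pi * db * ld)
= 49 * 1000 / (pi * 12 * 784)
= 1.658 MPa

1.658


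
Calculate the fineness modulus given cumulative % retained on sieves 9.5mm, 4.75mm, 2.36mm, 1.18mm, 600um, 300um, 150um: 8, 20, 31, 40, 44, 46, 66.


FM = sum(cumulative % retained) / 100
= 255 / 100
= 2.55

2.55


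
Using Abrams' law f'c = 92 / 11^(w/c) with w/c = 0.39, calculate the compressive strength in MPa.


f'c = 92 / 11^0.39
= 92 / 2.548
= 36.11 MPa

36.11


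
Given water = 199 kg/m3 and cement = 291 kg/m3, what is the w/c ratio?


w/c = water / cement
w/c = 199 / 291 = 0.684

0.684


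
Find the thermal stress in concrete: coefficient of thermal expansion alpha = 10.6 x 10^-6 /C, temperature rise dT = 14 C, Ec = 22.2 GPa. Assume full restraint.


sigma = alpha * dT * Ec
= 10.6e-6 * 14 * 22.2 * 1000
= 3.294 MPa

3.294


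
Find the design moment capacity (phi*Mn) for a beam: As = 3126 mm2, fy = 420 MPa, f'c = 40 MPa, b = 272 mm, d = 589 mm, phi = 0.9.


a = As * fy / (0.85 * f'c * b)
= 3126 * 420 / (0.85 * 40 * 272)
= 141.968 mm
Mn = As * fy * (d - a/2) / 10^6
= 680.1136 kN-m
phi*Mn = 0.9 * 680.1136 = 612.1 kN-m

612.1


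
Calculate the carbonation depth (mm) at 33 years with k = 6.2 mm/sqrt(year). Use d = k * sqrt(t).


depth = k * sqrt(t)
= 6.2 * sqrt(33)
= 35.62 mm

35.62


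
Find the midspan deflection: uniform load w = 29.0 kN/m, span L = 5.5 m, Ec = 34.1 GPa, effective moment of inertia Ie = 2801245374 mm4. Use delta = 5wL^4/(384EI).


Convert: L = 5.5 m = 5500 mm, Ec = 34.1 GPa = 34100 MPa
delta = 5 * 29.0 * 5500^4 / (384 * 34100 * 2801245374)
= 3.62 mm

3.62


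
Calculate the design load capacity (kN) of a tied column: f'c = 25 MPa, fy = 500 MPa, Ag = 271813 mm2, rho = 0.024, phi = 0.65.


Ast = rho * Ag = 0.024 * 271813 = 6523.512 mm2
phi*Pn = 0.65 * 0.80 * (0.85 * 25 * (271813 - 6523.512) + 500 * 6523.512) / 1000
= 4627.56 kN

4627.56


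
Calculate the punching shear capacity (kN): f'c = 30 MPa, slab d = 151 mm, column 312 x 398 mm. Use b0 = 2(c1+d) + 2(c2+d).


b0 = 2*(312 + 151) + 2*(398 + 151) = 2024 mm
Vc = 0.33 * sqrt(30) * 2024 * 151 / 1000
= 552.41 kN

552.41


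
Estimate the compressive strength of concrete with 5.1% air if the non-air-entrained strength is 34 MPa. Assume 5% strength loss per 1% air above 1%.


Strength loss = (5.1 - 1) * 5 = 20.5%
f'c = 34 * (1 - 20.5/100)
= 27.03 MPa

27.03


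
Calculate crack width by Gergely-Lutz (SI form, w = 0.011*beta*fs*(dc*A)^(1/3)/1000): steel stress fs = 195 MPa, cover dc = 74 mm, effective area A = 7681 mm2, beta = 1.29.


w = 0.011 * beta * fs * (dc * A)^(1/3) / 1000
= 0.011 * 1.29 * 195 * (74 * 7681)^(1/3) / 1000
= 0.229 mm

0.229


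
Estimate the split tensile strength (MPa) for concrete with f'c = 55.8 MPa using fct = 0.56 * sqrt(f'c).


fct = 0.56 * sqrt(55.8)
= 0.56 * 7.47
= 4.183 MPa

4.183


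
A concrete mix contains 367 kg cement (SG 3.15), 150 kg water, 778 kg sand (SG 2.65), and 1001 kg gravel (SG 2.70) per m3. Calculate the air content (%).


Vol cement = 367 / (3.15 * 1000) = 0.116508 m3
Vol water = 150 / 1000 = 0.15 m3
Vol sand = 778 / (2.65 * 1000) = 0.293585 m3
Vol gravel = 1001 / (2.70 * 1000) = 0.370741 m3
Total solid + water volume = 0.930834 m3
Air = (1 - 0.930834) * 100 = 6.92%

6.92


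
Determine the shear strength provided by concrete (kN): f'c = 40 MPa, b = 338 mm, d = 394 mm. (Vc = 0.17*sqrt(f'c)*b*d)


Vc = 0.17 * sqrt(40) * 338 * 394 / 1000
= 143.18 kN

143.18


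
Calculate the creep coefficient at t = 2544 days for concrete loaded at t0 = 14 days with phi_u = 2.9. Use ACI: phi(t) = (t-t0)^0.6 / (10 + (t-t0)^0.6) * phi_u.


dt = 2544 - 14 = 2530
phi = 2530^0.6 / (10 + 2530^0.6) * 2.9
= 2.659

2.659


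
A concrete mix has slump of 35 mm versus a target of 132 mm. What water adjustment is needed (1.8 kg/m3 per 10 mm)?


Difference = 132 - 35 = 97 mm
Water adjustment = 97 * 1.8 / 10 = 17.5 kg/m3

17.5


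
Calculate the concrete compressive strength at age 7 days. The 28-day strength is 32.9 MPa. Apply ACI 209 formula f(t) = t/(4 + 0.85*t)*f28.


f(7) = 7 / (4 + 0.85 * 7) * 32.9
= 7 / 9.95 * 32.9
= 23.15 MPa

23.15


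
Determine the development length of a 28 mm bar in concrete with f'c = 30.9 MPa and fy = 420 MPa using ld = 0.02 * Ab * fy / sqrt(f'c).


Ab = pi * 28^2 / 4 = 615.752 mm2
ld = 0.02 * 615.752 * 420 / sqrt(30.9)
= 930.5 mm

930.5


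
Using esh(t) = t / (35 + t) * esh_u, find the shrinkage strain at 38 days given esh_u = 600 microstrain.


esh(38) = 38 / (35 + 38) * 600
= 38 / 73 * 600
= 312.3 microstrain

312.3


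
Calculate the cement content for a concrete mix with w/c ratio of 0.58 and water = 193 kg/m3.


Cement = water / (w/c)
= 193 / 0.58
= 332.8 kg/m3

332.8


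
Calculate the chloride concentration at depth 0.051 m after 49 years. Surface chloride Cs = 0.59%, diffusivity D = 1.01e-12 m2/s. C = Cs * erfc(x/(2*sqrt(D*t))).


t_seconds = 49 * 365.25 * 24 * 3600 = 1546322400.0 s
arg = 0.051 / (2 * sqrt(1.01e-12 * 1546322400.0))
= 0.6453
erfc(0.6453) = 0.3615
C = 0.59 * 0.3615 = 0.2133%

0.2133


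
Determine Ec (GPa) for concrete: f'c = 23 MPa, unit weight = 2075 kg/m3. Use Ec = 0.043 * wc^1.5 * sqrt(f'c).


Ec = 0.043 * 2075^1.5 * sqrt(23) / 1000
= 19.49 GPa

19.49


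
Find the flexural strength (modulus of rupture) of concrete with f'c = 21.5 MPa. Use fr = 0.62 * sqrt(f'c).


fr = 0.62 * sqrt(21.5)
= 2.875 MPa

2.875


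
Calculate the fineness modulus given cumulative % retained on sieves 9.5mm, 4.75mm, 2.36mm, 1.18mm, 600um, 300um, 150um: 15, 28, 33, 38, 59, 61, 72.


FM = sum(cumulative % retained) / 100
= 306 / 100
= 3.06

3.06


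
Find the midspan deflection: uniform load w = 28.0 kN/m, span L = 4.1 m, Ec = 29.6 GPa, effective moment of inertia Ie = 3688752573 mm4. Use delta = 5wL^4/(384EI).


Convert: L = 4.1 m = 4100 mm, Ec = 29.6 GPa = 29600 MPa
delta = 5 * 28.0 * 4100^4 / (384 * 29600 * 3688752573)
= 0.94 mm

0.94


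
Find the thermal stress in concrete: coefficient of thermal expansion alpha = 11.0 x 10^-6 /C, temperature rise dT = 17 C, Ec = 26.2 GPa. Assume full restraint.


sigma = alpha * dT * Ec
= 11.0e-6 * 17 * 26.2 * 1000
= 4.899 MPa

4.899


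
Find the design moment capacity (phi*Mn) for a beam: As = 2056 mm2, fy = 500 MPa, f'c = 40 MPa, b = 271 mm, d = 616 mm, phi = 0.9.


a = As * fy / (0.85 * f'c * b)
= 2056 * 500 / (0.85 * 40 * 271)
= 111.5694 mm
Mn = As * fy * (d - a/2) / 10^6
= 575.9014 kN-m
phi*Mn = 0.9 * 575.9014 = 518.31 kN-m

518.31


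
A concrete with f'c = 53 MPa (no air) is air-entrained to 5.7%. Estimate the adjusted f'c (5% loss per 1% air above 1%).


Strength loss = (5.7 - 1) * 5 = 23.5%
f'c = 53 * (1 - 23.5/100)
= 40.55 MPa

40.55


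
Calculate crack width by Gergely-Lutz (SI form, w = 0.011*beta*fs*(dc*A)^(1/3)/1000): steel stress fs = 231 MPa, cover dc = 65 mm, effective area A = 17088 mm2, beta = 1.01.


w = 0.011 * beta * fs * (dc * A)^(1/3) / 1000
= 0.011 * 1.01 * 231 * (65 * 17088)^(1/3) / 1000
= 0.266 mm

0.266


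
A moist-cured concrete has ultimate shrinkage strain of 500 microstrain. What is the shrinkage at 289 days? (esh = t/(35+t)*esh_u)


esh(289) = 289 / (35 + 289) * 500
= 289 / 324 * 500
= 446.0 microstrain

446.0


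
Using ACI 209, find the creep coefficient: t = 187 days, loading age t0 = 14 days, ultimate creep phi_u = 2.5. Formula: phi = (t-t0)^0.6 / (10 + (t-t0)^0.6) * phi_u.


dt = 187 - 14 = 173
phi = 173^0.6 / (10 + 173^0.6) * 2.5
= 1.719

1.719


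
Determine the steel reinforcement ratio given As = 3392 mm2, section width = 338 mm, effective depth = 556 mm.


rho = As / (b * d)
= 3392 / (338 * 556)
= 0.018

0.018


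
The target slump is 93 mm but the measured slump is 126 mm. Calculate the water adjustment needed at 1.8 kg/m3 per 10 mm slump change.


Difference = 93 - 126 = -33 mm
Water adjustment = -33 * 1.8 / 10 = -5.9 kg/m3

-5.9


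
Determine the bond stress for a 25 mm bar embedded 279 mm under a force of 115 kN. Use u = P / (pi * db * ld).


u = P / (pi * db * ld)
= 115 * 1000 / (pi * 25 * 279)
= 5.248 MPa

5.248


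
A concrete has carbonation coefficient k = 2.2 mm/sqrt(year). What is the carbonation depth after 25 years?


depth = k * sqrt(t)
= 2.2 * sqrt(25)
= 11.0 mm

11.0


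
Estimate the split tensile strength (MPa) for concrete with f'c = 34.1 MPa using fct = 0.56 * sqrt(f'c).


fct = 0.56 * sqrt(34.1)
= 0.56 * 5.84
= 3.27 MPa

3.27


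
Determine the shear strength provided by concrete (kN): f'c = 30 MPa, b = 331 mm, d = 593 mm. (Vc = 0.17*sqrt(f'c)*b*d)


Vc = 0.17 * sqrt(30) * 331 * 593 / 1000
= 182.76 kN

182.76


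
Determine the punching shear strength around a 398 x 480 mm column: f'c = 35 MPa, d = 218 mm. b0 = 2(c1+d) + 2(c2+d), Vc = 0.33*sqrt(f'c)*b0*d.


b0 = 2*(398 + 218) + 2*(480 + 218) = 2628 mm
Vc = 0.33 * sqrt(35) * 2628 * 218 / 1000
= 1118.48 kN

1118.48


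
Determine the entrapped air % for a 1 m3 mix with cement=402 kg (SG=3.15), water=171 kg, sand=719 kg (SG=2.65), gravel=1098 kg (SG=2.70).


Vol cement = 402 / (3.15 * 1000) = 0.127619 m3
Vol water = 171 / 1000 = 0.171 m3
Vol sand = 719 / (2.65 * 1000) = 0.271321 m3
Vol gravel = 1098 / (2.70 * 1000) = 0.406667 m3
Total solid + water volume = 0.976606 m3
Air = (1 - 0.976606) * 100 = 2.34%

2.34


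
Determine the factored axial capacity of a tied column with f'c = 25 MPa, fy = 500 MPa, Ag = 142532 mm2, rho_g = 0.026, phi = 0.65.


Ast = rho * Ag = 0.026 * 142532 = 3705.832 mm2
phi*Pn = 0.65 * 0.80 * (0.85 * 25 * (142532 - 3705.832) + 500 * 3705.832) / 1000
= 2497.55 kN

2497.55
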